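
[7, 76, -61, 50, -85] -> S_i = Random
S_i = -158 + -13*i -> [-158, -171, -184, -197, -210]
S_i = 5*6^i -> [5, 30, 180, 1080, 6480]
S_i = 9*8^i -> [9, 72, 576, 4608, 36864]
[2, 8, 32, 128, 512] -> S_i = 2*4^i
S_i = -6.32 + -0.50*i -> [-6.32, -6.82, -7.32, -7.82, -8.32]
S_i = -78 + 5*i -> [-78, -73, -68, -63, -58]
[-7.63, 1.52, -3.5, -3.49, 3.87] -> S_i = Random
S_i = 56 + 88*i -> [56, 144, 232, 320, 408]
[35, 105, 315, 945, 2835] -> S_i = 35*3^i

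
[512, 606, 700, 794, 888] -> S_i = 512 + 94*i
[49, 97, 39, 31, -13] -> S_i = Random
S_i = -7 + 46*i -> [-7, 39, 85, 131, 177]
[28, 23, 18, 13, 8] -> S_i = 28 + -5*i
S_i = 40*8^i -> [40, 320, 2560, 20480, 163840]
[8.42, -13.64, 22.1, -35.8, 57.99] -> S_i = 8.42*(-1.62)^i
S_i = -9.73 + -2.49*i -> [-9.73, -12.22, -14.71, -17.2, -19.69]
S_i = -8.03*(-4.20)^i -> [-8.03, 33.73, -141.65, 594.93, -2498.69]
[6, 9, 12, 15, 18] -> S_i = 6 + 3*i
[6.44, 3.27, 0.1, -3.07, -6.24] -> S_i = 6.44 + -3.17*i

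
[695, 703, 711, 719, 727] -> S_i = 695 + 8*i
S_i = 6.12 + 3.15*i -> [6.12, 9.27, 12.42, 15.57, 18.72]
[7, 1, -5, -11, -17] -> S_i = 7 + -6*i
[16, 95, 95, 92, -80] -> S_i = Random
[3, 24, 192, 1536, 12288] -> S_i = 3*8^i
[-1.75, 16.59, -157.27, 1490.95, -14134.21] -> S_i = -1.75*(-9.48)^i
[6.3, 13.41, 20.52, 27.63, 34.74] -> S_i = 6.30 + 7.11*i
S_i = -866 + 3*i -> [-866, -863, -860, -857, -854]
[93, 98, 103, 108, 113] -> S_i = 93 + 5*i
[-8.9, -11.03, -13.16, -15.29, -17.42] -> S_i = -8.90 + -2.13*i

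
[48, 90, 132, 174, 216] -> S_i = 48 + 42*i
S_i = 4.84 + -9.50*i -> [4.84, -4.66, -14.16, -23.66, -33.16]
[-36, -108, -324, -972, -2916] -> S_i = -36*3^i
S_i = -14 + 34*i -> [-14, 20, 54, 88, 122]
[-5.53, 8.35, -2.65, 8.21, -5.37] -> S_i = Random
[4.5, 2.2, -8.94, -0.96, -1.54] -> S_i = Random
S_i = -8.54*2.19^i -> [-8.54, -18.7, -40.96, -89.7, -196.44]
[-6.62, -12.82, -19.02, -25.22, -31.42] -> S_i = -6.62 + -6.20*i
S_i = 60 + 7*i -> [60, 67, 74, 81, 88]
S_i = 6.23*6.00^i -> [6.23, 37.38, 224.28, 1345.68, 8074.08]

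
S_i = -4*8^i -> [-4, -32, -256, -2048, -16384]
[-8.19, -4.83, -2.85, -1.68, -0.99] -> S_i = -8.19*0.59^i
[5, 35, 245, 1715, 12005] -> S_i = 5*7^i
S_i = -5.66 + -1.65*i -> [-5.66, -7.31, -8.96, -10.61, -12.26]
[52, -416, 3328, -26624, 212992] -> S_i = 52*-8^i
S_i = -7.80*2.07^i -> [-7.8, -16.15, -33.42, -69.18, -143.21]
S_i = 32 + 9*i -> [32, 41, 50, 59, 68]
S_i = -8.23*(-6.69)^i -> [-8.23, 55.06, -368.34, 2464.21, -16485.58]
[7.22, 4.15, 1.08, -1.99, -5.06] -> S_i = 7.22 + -3.07*i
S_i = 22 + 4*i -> [22, 26, 30, 34, 38]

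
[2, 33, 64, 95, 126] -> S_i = 2 + 31*i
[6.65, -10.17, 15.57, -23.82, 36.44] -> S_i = 6.65*(-1.53)^i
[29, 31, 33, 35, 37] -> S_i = 29 + 2*i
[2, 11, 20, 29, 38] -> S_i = 2 + 9*i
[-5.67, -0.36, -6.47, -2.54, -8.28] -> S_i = Random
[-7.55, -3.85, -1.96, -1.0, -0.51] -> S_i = -7.55*0.51^i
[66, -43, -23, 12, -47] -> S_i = Random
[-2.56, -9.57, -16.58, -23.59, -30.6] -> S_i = -2.56 + -7.01*i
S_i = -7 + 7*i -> [-7, 0, 7, 14, 21]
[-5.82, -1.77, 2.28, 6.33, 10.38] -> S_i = -5.82 + 4.05*i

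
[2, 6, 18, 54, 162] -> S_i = 2*3^i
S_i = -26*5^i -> [-26, -130, -650, -3250, -16250]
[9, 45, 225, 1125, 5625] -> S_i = 9*5^i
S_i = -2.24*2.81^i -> [-2.24, -6.29, -17.69, -49.7, -139.66]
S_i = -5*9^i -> [-5, -45, -405, -3645, -32805]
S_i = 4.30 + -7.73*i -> [4.3, -3.43, -11.16, -18.89, -26.62]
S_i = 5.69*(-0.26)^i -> [5.69, -1.48, 0.38, -0.1, 0.03]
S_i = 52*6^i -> [52, 312, 1872, 11232, 67392]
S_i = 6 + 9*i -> [6, 15, 24, 33, 42]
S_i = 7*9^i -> [7, 63, 567, 5103, 45927]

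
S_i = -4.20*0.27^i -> [-4.2, -1.13, -0.31, -0.08, -0.02]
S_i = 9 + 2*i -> [9, 11, 13, 15, 17]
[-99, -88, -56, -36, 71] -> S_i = Random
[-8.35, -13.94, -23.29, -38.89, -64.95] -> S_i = -8.35*1.67^i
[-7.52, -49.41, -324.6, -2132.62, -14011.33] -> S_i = -7.52*6.57^i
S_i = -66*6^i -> [-66, -396, -2376, -14256, -85536]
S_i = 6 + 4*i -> [6, 10, 14, 18, 22]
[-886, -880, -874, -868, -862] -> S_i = -886 + 6*i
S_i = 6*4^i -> [6, 24, 96, 384, 1536]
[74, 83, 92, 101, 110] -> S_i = 74 + 9*i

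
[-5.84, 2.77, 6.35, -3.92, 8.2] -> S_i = Random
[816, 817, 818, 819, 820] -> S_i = 816 + 1*i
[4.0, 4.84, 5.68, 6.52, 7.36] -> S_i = 4.00 + 0.84*i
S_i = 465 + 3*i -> [465, 468, 471, 474, 477]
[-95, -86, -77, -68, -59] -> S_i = -95 + 9*i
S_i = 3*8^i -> [3, 24, 192, 1536, 12288]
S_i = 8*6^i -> [8, 48, 288, 1728, 10368]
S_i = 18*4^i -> [18, 72, 288, 1152, 4608]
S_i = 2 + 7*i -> [2, 9, 16, 23, 30]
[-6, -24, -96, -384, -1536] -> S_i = -6*4^i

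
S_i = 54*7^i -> [54, 378, 2646, 18522, 129654]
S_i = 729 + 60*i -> [729, 789, 849, 909, 969]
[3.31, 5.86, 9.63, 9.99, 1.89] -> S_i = Random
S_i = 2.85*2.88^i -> [2.85, 8.21, 23.64, 68.08, 196.07]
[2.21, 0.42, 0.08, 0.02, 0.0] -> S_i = 2.21*0.19^i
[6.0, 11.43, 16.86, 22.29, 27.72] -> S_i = 6.00 + 5.43*i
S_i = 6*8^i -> [6, 48, 384, 3072, 24576]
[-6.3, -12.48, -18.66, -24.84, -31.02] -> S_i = -6.30 + -6.18*i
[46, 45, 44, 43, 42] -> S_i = 46 + -1*i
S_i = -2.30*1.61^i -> [-2.3, -3.7, -5.96, -9.6, -15.45]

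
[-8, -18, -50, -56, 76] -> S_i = Random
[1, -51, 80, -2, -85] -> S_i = Random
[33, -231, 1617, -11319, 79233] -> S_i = 33*-7^i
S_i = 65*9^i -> [65, 585, 5265, 47385, 426465]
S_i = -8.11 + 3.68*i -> [-8.11, -4.43, -0.75, 2.93, 6.61]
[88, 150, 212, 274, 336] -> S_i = 88 + 62*i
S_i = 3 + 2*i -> [3, 5, 7, 9, 11]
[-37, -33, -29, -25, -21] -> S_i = -37 + 4*i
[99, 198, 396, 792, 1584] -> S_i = 99*2^i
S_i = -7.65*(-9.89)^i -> [-7.65, 75.66, -748.26, 7400.32, -73189.13]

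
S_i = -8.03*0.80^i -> [-8.03, -6.42, -5.14, -4.11, -3.29]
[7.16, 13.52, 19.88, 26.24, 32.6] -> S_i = 7.16 + 6.36*i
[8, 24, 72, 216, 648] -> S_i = 8*3^i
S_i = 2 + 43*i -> [2, 45, 88, 131, 174]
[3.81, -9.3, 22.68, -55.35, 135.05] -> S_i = 3.81*(-2.44)^i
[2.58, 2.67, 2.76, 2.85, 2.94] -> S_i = 2.58 + 0.09*i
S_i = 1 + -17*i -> [1, -16, -33, -50, -67]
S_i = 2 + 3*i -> [2, 5, 8, 11, 14]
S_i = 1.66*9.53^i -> [1.66, 15.82, 150.76, 1436.77, 13692.4]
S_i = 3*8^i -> [3, 24, 192, 1536, 12288]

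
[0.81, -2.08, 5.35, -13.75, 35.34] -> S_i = 0.81*(-2.57)^i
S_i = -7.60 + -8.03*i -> [-7.6, -15.63, -23.66, -31.69, -39.72]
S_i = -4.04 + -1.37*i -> [-4.04, -5.41, -6.78, -8.15, -9.52]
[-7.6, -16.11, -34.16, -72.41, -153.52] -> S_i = -7.60*2.12^i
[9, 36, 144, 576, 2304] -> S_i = 9*4^i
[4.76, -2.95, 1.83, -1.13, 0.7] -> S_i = 4.76*(-0.62)^i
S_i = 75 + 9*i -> [75, 84, 93, 102, 111]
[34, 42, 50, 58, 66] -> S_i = 34 + 8*i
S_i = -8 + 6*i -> [-8, -2, 4, 10, 16]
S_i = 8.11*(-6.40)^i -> [8.11, -51.9, 332.19, -2125.99, 13606.32]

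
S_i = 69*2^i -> [69, 138, 276, 552, 1104]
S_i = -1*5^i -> [-1, -5, -25, -125, -625]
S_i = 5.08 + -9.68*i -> [5.08, -4.6, -14.28, -23.96, -33.64]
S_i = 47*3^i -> [47, 141, 423, 1269, 3807]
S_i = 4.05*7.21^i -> [4.05, 29.2, 210.54, 1517.96, 10944.5]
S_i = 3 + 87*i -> [3, 90, 177, 264, 351]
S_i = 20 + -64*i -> [20, -44, -108, -172, -236]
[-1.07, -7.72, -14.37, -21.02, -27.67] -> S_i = -1.07 + -6.65*i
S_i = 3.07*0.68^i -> [3.07, 2.09, 1.42, 0.97, 0.66]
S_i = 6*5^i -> [6, 30, 150, 750, 3750]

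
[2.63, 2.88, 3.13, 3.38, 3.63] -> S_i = 2.63 + 0.25*i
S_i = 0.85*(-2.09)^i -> [0.85, -1.78, 3.71, -7.76, 16.22]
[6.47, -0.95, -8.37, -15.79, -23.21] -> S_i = 6.47 + -7.42*i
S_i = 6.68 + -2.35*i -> [6.68, 4.33, 1.98, -0.37, -2.72]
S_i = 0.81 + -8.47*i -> [0.81, -7.66, -16.13, -24.6, -33.07]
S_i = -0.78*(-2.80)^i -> [-0.78, 2.18, -6.12, 17.12, -47.94]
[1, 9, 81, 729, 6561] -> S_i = 1*9^i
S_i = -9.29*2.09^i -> [-9.29, -19.42, -40.58, -84.81, -177.26]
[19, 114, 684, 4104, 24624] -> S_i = 19*6^i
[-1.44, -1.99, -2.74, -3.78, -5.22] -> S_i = -1.44*1.38^i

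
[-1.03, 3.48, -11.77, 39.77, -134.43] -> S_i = -1.03*(-3.38)^i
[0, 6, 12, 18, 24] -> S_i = 0 + 6*i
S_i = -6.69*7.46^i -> [-6.69, -49.91, -372.31, -2777.43, -20719.6]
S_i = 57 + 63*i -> [57, 120, 183, 246, 309]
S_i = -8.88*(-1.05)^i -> [-8.88, 9.32, -9.79, 10.28, -10.79]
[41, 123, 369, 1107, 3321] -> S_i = 41*3^i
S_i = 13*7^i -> [13, 91, 637, 4459, 31213]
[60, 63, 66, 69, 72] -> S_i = 60 + 3*i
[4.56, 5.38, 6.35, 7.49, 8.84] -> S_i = 4.56*1.18^i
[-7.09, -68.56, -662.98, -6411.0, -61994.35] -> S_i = -7.09*9.67^i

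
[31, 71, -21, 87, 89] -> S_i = Random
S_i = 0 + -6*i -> [0, -6, -12, -18, -24]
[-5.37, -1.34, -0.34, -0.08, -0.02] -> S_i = -5.37*0.25^i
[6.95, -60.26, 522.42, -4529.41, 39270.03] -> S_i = 6.95*(-8.67)^i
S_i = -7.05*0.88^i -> [-7.05, -6.2, -5.46, -4.8, -4.23]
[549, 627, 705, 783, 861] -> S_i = 549 + 78*i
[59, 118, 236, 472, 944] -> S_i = 59*2^i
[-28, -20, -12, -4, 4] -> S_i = -28 + 8*i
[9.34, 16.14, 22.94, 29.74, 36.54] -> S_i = 9.34 + 6.80*i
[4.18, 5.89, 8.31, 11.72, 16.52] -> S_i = 4.18*1.41^i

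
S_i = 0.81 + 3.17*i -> [0.81, 3.98, 7.15, 10.32, 13.49]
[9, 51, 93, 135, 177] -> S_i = 9 + 42*i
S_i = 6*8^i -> [6, 48, 384, 3072, 24576]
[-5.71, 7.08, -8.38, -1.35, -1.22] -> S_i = Random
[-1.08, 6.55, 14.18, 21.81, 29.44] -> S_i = -1.08 + 7.63*i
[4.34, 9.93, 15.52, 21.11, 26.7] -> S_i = 4.34 + 5.59*i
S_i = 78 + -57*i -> [78, 21, -36, -93, -150]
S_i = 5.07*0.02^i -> [5.07, 0.1, 0.0, 0.0, 0.0]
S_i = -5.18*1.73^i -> [-5.18, -8.96, -15.5, -26.82, -46.4]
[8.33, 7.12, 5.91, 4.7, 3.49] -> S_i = 8.33 + -1.21*i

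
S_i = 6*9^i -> [6, 54, 486, 4374, 39366]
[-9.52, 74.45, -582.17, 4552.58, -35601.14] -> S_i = -9.52*(-7.82)^i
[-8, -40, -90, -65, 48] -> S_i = Random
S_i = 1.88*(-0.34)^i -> [1.88, -0.64, 0.22, -0.07, 0.03]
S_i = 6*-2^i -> [6, -12, 24, -48, 96]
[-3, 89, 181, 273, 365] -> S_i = -3 + 92*i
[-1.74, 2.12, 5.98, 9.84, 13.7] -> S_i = -1.74 + 3.86*i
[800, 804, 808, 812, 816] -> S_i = 800 + 4*i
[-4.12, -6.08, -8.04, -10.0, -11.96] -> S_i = -4.12 + -1.96*i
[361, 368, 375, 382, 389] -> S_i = 361 + 7*i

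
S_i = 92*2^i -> [92, 184, 368, 736, 1472]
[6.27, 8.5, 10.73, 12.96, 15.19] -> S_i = 6.27 + 2.23*i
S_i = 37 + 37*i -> [37, 74, 111, 148, 185]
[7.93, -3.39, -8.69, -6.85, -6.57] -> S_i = Random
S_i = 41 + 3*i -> [41, 44, 47, 50, 53]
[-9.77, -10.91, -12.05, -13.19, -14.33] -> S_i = -9.77 + -1.14*i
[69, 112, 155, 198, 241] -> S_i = 69 + 43*i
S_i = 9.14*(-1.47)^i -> [9.14, -13.44, 19.75, -29.03, 42.68]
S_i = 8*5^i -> [8, 40, 200, 1000, 5000]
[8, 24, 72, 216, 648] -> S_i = 8*3^i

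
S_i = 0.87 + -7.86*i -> [0.87, -6.99, -14.85, -22.71, -30.57]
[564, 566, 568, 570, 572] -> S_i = 564 + 2*i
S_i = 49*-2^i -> [49, -98, 196, -392, 784]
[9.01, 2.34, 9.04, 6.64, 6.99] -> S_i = Random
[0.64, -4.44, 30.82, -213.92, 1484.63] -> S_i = 0.64*(-6.94)^i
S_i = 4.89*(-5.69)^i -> [4.89, -27.82, 158.32, -900.84, 5125.76]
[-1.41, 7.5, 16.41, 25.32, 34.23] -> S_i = -1.41 + 8.91*i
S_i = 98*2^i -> [98, 196, 392, 784, 1568]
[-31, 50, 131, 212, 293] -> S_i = -31 + 81*i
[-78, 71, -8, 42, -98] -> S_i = Random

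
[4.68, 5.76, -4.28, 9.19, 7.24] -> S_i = Random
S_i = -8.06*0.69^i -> [-8.06, -5.56, -3.84, -2.65, -1.83]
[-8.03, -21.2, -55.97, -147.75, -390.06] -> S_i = -8.03*2.64^i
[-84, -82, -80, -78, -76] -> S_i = -84 + 2*i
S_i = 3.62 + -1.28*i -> [3.62, 2.34, 1.06, -0.22, -1.5]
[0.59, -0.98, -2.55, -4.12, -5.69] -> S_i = 0.59 + -1.57*i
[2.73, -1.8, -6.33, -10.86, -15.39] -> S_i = 2.73 + -4.53*i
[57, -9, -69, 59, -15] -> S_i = Random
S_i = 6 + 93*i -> [6, 99, 192, 285, 378]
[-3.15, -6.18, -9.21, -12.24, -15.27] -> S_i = -3.15 + -3.03*i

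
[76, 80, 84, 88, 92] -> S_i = 76 + 4*i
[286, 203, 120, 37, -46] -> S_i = 286 + -83*i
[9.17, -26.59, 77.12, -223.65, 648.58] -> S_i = 9.17*(-2.90)^i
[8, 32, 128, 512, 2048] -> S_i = 8*4^i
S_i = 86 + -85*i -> [86, 1, -84, -169, -254]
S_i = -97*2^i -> [-97, -194, -388, -776, -1552]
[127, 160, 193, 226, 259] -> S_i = 127 + 33*i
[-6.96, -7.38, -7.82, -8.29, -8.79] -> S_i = -6.96*1.06^i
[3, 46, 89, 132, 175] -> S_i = 3 + 43*i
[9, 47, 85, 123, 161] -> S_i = 9 + 38*i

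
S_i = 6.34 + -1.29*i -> [6.34, 5.05, 3.76, 2.47, 1.18]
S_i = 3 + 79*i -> [3, 82, 161, 240, 319]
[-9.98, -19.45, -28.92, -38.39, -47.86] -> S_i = -9.98 + -9.47*i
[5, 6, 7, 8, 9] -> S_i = 5 + 1*i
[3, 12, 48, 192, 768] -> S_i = 3*4^i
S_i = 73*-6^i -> [73, -438, 2628, -15768, 94608]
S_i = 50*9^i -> [50, 450, 4050, 36450, 328050]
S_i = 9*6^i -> [9, 54, 324, 1944, 11664]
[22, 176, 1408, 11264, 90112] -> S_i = 22*8^i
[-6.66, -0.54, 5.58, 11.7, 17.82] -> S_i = -6.66 + 6.12*i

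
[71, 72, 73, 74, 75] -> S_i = 71 + 1*i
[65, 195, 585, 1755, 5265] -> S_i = 65*3^i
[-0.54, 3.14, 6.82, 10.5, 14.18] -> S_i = -0.54 + 3.68*i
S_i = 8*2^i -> [8, 16, 32, 64, 128]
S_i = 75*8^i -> [75, 600, 4800, 38400, 307200]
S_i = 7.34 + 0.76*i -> [7.34, 8.1, 8.86, 9.62, 10.38]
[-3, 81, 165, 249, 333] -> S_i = -3 + 84*i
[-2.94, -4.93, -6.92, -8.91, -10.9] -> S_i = -2.94 + -1.99*i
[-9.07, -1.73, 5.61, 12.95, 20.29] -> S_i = -9.07 + 7.34*i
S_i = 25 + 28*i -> [25, 53, 81, 109, 137]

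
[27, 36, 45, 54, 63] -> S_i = 27 + 9*i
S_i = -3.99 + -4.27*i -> [-3.99, -8.26, -12.53, -16.8, -21.07]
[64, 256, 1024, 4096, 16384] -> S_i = 64*4^i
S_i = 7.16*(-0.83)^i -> [7.16, -5.94, 4.93, -4.09, 3.4]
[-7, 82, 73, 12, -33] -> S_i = Random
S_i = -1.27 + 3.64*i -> [-1.27, 2.37, 6.01, 9.65, 13.29]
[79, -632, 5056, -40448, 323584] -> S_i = 79*-8^i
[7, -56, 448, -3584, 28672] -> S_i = 7*-8^i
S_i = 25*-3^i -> [25, -75, 225, -675, 2025]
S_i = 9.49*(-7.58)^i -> [9.49, -71.93, 545.26, -4133.08, 31328.75]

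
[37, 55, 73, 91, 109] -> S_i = 37 + 18*i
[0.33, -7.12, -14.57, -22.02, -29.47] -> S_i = 0.33 + -7.45*i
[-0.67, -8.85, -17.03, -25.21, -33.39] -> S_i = -0.67 + -8.18*i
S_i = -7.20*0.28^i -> [-7.2, -2.02, -0.56, -0.16, -0.04]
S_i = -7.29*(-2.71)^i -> [-7.29, 19.76, -53.54, 145.09, -393.19]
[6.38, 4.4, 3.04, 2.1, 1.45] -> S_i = 6.38*0.69^i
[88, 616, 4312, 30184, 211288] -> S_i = 88*7^i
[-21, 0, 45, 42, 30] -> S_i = Random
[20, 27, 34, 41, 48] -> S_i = 20 + 7*i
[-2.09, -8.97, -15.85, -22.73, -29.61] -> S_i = -2.09 + -6.88*i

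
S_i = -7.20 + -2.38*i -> [-7.2, -9.58, -11.96, -14.34, -16.72]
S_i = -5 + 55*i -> [-5, 50, 105, 160, 215]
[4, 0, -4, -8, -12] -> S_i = 4 + -4*i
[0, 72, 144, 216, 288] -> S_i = 0 + 72*i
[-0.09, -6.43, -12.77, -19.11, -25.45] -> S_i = -0.09 + -6.34*i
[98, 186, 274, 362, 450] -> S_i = 98 + 88*i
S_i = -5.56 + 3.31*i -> [-5.56, -2.25, 1.06, 4.37, 7.68]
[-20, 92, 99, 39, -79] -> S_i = Random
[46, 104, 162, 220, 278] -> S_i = 46 + 58*i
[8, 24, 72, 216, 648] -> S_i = 8*3^i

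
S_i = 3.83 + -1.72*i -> [3.83, 2.11, 0.39, -1.33, -3.05]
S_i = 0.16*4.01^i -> [0.16, 0.64, 2.57, 10.32, 41.37]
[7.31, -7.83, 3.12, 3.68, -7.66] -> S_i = Random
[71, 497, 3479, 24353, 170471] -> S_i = 71*7^i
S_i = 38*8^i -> [38, 304, 2432, 19456, 155648]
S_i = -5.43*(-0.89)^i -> [-5.43, 4.83, -4.3, 3.83, -3.41]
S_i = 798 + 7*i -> [798, 805, 812, 819, 826]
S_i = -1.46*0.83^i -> [-1.46, -1.21, -1.01, -0.83, -0.69]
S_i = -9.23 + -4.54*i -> [-9.23, -13.77, -18.31, -22.85, -27.39]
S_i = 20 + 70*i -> [20, 90, 160, 230, 300]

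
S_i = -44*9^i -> [-44, -396, -3564, -32076, -288684]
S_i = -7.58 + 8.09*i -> [-7.58, 0.51, 8.6, 16.69, 24.78]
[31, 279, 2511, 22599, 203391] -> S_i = 31*9^i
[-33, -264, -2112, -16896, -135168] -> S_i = -33*8^i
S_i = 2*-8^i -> [2, -16, 128, -1024, 8192]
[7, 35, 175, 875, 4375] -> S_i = 7*5^i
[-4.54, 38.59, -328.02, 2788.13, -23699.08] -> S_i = -4.54*(-8.50)^i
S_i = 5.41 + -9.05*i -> [5.41, -3.64, -12.69, -21.74, -30.79]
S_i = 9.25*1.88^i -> [9.25, 17.39, 32.69, 61.46, 115.55]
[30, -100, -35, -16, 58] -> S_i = Random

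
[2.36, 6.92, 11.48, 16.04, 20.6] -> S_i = 2.36 + 4.56*i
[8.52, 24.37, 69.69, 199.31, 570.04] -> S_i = 8.52*2.86^i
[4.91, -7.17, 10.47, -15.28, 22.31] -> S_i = 4.91*(-1.46)^i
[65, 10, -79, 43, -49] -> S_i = Random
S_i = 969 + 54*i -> [969, 1023, 1077, 1131, 1185]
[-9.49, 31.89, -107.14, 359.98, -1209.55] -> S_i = -9.49*(-3.36)^i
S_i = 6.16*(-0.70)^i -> [6.16, -4.31, 3.02, -2.11, 1.48]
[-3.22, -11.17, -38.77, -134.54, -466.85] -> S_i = -3.22*3.47^i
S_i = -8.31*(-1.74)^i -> [-8.31, 14.46, -25.16, 43.78, -76.17]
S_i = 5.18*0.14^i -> [5.18, 0.73, 0.1, 0.01, 0.0]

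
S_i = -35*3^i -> [-35, -105, -315, -945, -2835]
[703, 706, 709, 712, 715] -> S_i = 703 + 3*i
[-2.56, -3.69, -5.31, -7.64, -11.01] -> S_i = -2.56*1.44^i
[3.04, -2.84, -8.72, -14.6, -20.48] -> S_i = 3.04 + -5.88*i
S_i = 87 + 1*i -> [87, 88, 89, 90, 91]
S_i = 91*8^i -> [91, 728, 5824, 46592, 372736]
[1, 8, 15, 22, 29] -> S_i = 1 + 7*i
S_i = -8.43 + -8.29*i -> [-8.43, -16.72, -25.01, -33.3, -41.59]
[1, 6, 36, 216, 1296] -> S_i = 1*6^i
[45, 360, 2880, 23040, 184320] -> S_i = 45*8^i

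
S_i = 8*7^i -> [8, 56, 392, 2744, 19208]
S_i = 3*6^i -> [3, 18, 108, 648, 3888]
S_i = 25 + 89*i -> [25, 114, 203, 292, 381]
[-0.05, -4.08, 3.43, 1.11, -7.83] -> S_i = Random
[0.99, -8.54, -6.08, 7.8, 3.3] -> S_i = Random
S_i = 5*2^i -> [5, 10, 20, 40, 80]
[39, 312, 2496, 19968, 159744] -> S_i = 39*8^i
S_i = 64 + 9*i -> [64, 73, 82, 91, 100]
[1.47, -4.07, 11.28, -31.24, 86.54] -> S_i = 1.47*(-2.77)^i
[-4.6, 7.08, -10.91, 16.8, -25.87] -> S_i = -4.60*(-1.54)^i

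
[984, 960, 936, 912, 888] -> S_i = 984 + -24*i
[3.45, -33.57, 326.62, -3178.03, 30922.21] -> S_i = 3.45*(-9.73)^i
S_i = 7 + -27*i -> [7, -20, -47, -74, -101]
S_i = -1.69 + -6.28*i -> [-1.69, -7.97, -14.25, -20.53, -26.81]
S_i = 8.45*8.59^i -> [8.45, 72.59, 623.51, 5355.95, 46007.58]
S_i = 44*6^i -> [44, 264, 1584, 9504, 57024]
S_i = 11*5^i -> [11, 55, 275, 1375, 6875]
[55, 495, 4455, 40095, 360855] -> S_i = 55*9^i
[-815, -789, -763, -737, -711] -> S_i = -815 + 26*i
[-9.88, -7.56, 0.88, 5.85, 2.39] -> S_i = Random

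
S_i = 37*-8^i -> [37, -296, 2368, -18944, 151552]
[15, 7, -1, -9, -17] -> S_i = 15 + -8*i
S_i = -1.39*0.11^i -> [-1.39, -0.15, -0.02, -0.0, -0.0]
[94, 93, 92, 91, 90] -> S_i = 94 + -1*i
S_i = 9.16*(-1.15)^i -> [9.16, -10.53, 12.11, -13.93, 16.02]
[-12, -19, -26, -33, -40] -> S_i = -12 + -7*i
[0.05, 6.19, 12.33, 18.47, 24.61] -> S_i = 0.05 + 6.14*i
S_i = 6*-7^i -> [6, -42, 294, -2058, 14406]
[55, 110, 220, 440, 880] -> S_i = 55*2^i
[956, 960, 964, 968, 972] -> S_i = 956 + 4*i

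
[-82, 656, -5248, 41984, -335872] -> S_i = -82*-8^i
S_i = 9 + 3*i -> [9, 12, 15, 18, 21]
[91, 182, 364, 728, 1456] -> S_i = 91*2^i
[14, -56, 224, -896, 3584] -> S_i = 14*-4^i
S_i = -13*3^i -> [-13, -39, -117, -351, -1053]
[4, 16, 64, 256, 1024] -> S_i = 4*4^i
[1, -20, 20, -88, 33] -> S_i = Random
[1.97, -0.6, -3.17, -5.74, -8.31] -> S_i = 1.97 + -2.57*i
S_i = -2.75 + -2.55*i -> [-2.75, -5.3, -7.85, -10.4, -12.95]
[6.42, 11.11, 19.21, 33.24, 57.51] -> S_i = 6.42*1.73^i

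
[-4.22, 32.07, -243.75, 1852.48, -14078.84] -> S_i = -4.22*(-7.60)^i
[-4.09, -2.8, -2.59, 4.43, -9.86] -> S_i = Random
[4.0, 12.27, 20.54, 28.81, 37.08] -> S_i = 4.00 + 8.27*i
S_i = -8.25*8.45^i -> [-8.25, -69.71, -589.07, -4977.65, -42061.12]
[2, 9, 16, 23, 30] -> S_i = 2 + 7*i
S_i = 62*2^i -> [62, 124, 248, 496, 992]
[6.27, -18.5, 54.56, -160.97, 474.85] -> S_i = 6.27*(-2.95)^i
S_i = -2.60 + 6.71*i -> [-2.6, 4.11, 10.82, 17.53, 24.24]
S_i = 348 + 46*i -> [348, 394, 440, 486, 532]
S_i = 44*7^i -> [44, 308, 2156, 15092, 105644]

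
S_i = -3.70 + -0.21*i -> [-3.7, -3.91, -4.12, -4.33, -4.54]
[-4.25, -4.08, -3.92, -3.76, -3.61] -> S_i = -4.25*0.96^i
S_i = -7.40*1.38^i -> [-7.4, -10.21, -14.09, -19.45, -26.84]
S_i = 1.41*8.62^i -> [1.41, 12.15, 104.77, 903.11, 7784.81]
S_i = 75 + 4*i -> [75, 79, 83, 87, 91]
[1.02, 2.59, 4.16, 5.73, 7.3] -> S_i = 1.02 + 1.57*i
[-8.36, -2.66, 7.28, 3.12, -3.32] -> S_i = Random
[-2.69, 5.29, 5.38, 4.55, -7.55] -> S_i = Random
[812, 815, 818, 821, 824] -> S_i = 812 + 3*i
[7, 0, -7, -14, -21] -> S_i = 7 + -7*i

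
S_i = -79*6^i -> [-79, -474, -2844, -17064, -102384]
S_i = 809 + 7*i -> [809, 816, 823, 830, 837]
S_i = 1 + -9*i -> [1, -8, -17, -26, -35]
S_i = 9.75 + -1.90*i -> [9.75, 7.85, 5.95, 4.05, 2.15]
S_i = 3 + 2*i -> [3, 5, 7, 9, 11]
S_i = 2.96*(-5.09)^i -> [2.96, -15.07, 76.69, -390.34, 1986.84]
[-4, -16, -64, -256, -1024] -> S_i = -4*4^i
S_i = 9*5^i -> [9, 45, 225, 1125, 5625]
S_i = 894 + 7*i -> [894, 901, 908, 915, 922]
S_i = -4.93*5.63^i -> [-4.93, -27.76, -156.27, -879.78, -4953.14]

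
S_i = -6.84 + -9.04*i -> [-6.84, -15.88, -24.92, -33.96, -43.0]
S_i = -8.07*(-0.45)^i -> [-8.07, 3.63, -1.63, 0.74, -0.33]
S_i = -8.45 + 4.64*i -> [-8.45, -3.81, 0.83, 5.47, 10.11]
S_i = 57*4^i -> [57, 228, 912, 3648, 14592]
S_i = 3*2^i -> [3, 6, 12, 24, 48]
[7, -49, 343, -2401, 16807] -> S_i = 7*-7^i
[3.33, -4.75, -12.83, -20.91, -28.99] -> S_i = 3.33 + -8.08*i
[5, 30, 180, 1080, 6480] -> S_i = 5*6^i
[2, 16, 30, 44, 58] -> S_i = 2 + 14*i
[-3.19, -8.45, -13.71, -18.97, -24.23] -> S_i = -3.19 + -5.26*i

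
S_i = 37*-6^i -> [37, -222, 1332, -7992, 47952]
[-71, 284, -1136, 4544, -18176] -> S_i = -71*-4^i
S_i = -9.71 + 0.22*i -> [-9.71, -9.49, -9.27, -9.05, -8.83]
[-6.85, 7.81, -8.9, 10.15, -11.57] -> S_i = -6.85*(-1.14)^i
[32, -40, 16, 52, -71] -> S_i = Random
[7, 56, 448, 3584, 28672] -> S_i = 7*8^i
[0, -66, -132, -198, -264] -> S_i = 0 + -66*i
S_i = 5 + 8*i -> [5, 13, 21, 29, 37]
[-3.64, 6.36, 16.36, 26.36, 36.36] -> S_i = -3.64 + 10.00*i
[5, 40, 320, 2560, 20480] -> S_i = 5*8^i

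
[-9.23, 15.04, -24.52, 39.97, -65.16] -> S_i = -9.23*(-1.63)^i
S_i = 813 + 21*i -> [813, 834, 855, 876, 897]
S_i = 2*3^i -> [2, 6, 18, 54, 162]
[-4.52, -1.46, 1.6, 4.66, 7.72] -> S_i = -4.52 + 3.06*i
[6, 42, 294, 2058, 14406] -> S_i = 6*7^i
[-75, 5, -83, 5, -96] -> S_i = Random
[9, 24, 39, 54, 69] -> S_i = 9 + 15*i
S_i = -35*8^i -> [-35, -280, -2240, -17920, -143360]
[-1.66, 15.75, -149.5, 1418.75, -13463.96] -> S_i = -1.66*(-9.49)^i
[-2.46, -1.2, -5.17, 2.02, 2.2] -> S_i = Random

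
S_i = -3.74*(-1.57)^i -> [-3.74, 5.87, -9.22, 14.47, -22.72]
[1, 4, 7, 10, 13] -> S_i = 1 + 3*i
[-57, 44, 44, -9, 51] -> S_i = Random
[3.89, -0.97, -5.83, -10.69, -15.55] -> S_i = 3.89 + -4.86*i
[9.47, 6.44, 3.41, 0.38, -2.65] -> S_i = 9.47 + -3.03*i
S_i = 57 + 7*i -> [57, 64, 71, 78, 85]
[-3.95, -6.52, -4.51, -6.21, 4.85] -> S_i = Random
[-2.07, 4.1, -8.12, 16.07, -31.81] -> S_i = -2.07*(-1.98)^i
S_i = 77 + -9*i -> [77, 68, 59, 50, 41]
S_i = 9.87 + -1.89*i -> [9.87, 7.98, 6.09, 4.2, 2.31]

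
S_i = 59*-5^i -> [59, -295, 1475, -7375, 36875]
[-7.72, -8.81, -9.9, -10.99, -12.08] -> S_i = -7.72 + -1.09*i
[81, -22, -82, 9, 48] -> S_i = Random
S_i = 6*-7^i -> [6, -42, 294, -2058, 14406]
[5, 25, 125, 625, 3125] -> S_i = 5*5^i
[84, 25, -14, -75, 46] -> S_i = Random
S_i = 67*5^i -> [67, 335, 1675, 8375, 41875]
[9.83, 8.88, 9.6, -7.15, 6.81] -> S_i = Random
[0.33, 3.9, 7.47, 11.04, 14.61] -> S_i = 0.33 + 3.57*i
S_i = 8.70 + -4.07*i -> [8.7, 4.63, 0.56, -3.51, -7.58]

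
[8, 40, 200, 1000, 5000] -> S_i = 8*5^i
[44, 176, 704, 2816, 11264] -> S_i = 44*4^i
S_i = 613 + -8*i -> [613, 605, 597, 589, 581]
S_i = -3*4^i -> [-3, -12, -48, -192, -768]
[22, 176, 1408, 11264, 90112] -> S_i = 22*8^i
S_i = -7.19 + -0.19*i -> [-7.19, -7.38, -7.57, -7.76, -7.95]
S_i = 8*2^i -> [8, 16, 32, 64, 128]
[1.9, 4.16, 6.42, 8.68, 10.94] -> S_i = 1.90 + 2.26*i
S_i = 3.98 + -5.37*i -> [3.98, -1.39, -6.76, -12.13, -17.5]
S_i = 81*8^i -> [81, 648, 5184, 41472, 331776]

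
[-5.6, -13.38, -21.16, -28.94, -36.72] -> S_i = -5.60 + -7.78*i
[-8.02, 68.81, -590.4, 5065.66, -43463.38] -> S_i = -8.02*(-8.58)^i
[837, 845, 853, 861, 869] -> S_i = 837 + 8*i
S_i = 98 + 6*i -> [98, 104, 110, 116, 122]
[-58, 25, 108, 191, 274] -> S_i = -58 + 83*i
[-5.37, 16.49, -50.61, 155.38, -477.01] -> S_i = -5.37*(-3.07)^i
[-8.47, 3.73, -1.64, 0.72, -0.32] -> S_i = -8.47*(-0.44)^i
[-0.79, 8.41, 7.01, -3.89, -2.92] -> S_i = Random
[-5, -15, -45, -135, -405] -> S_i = -5*3^i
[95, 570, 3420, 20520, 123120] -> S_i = 95*6^i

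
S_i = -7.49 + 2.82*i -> [-7.49, -4.67, -1.85, 0.97, 3.79]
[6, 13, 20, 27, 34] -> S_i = 6 + 7*i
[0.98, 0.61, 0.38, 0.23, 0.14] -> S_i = 0.98*0.62^i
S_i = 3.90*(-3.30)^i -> [3.9, -12.87, 42.47, -140.15, 462.51]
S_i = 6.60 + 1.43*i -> [6.6, 8.03, 9.46, 10.89, 12.32]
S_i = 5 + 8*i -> [5, 13, 21, 29, 37]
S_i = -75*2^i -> [-75, -150, -300, -600, -1200]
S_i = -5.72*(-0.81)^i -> [-5.72, 4.63, -3.75, 3.04, -2.46]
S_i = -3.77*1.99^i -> [-3.77, -7.5, -14.93, -29.71, -59.12]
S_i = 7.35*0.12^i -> [7.35, 0.88, 0.11, 0.01, 0.0]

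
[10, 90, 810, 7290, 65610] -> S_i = 10*9^i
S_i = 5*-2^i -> [5, -10, 20, -40, 80]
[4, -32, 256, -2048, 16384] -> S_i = 4*-8^i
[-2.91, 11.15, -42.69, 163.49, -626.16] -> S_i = -2.91*(-3.83)^i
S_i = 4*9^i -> [4, 36, 324, 2916, 26244]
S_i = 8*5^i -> [8, 40, 200, 1000, 5000]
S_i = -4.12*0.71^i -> [-4.12, -2.93, -2.08, -1.47, -1.05]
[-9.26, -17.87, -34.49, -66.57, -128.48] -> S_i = -9.26*1.93^i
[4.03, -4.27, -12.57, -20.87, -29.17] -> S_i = 4.03 + -8.30*i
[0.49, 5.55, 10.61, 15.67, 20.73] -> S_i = 0.49 + 5.06*i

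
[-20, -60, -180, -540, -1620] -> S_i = -20*3^i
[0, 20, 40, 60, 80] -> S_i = 0 + 20*i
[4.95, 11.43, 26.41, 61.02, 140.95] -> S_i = 4.95*2.31^i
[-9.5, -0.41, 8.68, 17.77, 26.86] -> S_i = -9.50 + 9.09*i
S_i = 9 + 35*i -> [9, 44, 79, 114, 149]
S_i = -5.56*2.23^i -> [-5.56, -12.4, -27.65, -61.66, -137.5]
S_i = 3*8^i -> [3, 24, 192, 1536, 12288]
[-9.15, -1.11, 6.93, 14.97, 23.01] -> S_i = -9.15 + 8.04*i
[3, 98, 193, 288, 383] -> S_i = 3 + 95*i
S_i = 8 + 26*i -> [8, 34, 60, 86, 112]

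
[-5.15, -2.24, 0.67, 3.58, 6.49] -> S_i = -5.15 + 2.91*i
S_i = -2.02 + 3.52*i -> [-2.02, 1.5, 5.02, 8.54, 12.06]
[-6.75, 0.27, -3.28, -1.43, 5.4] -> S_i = Random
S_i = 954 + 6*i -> [954, 960, 966, 972, 978]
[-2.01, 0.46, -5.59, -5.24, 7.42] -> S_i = Random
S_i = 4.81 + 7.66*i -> [4.81, 12.47, 20.13, 27.79, 35.45]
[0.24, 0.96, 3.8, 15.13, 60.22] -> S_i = 0.24*3.98^i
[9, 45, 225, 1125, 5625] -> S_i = 9*5^i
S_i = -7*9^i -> [-7, -63, -567, -5103, -45927]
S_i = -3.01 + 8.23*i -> [-3.01, 5.22, 13.45, 21.68, 29.91]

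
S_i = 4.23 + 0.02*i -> [4.23, 4.25, 4.27, 4.29, 4.31]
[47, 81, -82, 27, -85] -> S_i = Random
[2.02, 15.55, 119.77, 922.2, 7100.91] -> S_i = 2.02*7.70^i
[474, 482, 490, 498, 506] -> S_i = 474 + 8*i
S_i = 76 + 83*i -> [76, 159, 242, 325, 408]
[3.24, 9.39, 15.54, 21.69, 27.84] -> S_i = 3.24 + 6.15*i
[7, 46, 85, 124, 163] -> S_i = 7 + 39*i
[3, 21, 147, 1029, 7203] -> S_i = 3*7^i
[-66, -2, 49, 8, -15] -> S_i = Random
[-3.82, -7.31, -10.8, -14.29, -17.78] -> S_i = -3.82 + -3.49*i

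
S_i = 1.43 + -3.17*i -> [1.43, -1.74, -4.91, -8.08, -11.25]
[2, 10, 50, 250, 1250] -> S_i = 2*5^i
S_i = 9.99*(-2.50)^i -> [9.99, -24.98, 62.44, -156.09, 390.23]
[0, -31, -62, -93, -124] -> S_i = 0 + -31*i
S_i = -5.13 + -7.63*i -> [-5.13, -12.76, -20.39, -28.02, -35.65]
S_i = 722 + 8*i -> [722, 730, 738, 746, 754]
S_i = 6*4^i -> [6, 24, 96, 384, 1536]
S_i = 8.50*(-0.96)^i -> [8.5, -8.16, 7.83, -7.52, 7.22]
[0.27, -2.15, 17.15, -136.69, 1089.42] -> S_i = 0.27*(-7.97)^i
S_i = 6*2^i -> [6, 12, 24, 48, 96]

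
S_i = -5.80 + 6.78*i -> [-5.8, 0.98, 7.76, 14.54, 21.32]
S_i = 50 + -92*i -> [50, -42, -134, -226, -318]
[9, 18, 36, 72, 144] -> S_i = 9*2^i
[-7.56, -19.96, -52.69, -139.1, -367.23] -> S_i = -7.56*2.64^i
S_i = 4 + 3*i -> [4, 7, 10, 13, 16]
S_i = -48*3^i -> [-48, -144, -432, -1296, -3888]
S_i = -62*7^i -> [-62, -434, -3038, -21266, -148862]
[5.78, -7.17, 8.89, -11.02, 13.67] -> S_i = 5.78*(-1.24)^i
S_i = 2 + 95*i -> [2, 97, 192, 287, 382]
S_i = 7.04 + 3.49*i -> [7.04, 10.53, 14.02, 17.51, 21.0]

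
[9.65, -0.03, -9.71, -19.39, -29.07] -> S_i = 9.65 + -9.68*i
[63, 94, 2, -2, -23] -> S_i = Random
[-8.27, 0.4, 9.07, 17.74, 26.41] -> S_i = -8.27 + 8.67*i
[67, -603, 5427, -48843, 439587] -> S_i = 67*-9^i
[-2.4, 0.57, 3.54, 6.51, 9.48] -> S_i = -2.40 + 2.97*i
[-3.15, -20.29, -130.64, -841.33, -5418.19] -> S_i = -3.15*6.44^i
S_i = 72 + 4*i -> [72, 76, 80, 84, 88]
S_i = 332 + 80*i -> [332, 412, 492, 572, 652]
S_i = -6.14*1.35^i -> [-6.14, -8.29, -11.19, -15.11, -20.39]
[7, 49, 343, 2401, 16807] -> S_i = 7*7^i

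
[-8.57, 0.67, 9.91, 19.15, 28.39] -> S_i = -8.57 + 9.24*i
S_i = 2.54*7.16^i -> [2.54, 18.19, 130.21, 932.34, 6675.53]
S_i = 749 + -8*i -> [749, 741, 733, 725, 717]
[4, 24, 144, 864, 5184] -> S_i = 4*6^i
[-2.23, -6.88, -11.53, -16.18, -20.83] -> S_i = -2.23 + -4.65*i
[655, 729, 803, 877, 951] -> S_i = 655 + 74*i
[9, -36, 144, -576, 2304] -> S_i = 9*-4^i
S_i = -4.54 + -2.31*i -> [-4.54, -6.85, -9.16, -11.47, -13.78]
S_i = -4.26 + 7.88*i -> [-4.26, 3.62, 11.5, 19.38, 27.26]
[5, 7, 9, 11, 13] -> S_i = 5 + 2*i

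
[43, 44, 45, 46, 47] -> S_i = 43 + 1*i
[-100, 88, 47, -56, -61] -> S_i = Random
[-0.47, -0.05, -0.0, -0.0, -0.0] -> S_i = -0.47*0.10^i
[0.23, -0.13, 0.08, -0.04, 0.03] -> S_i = 0.23*(-0.58)^i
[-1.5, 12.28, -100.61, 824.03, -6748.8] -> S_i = -1.50*(-8.19)^i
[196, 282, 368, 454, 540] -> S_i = 196 + 86*i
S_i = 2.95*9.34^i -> [2.95, 27.55, 257.35, 2403.6, 22449.65]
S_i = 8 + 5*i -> [8, 13, 18, 23, 28]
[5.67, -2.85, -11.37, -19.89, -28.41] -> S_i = 5.67 + -8.52*i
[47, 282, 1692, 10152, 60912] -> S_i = 47*6^i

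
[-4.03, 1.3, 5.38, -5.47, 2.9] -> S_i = Random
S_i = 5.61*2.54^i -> [5.61, 14.25, 36.19, 91.93, 233.51]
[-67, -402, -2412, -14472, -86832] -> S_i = -67*6^i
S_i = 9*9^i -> [9, 81, 729, 6561, 59049]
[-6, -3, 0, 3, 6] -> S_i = -6 + 3*i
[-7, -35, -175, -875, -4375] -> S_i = -7*5^i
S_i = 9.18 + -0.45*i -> [9.18, 8.73, 8.28, 7.83, 7.38]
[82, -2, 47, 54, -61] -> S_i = Random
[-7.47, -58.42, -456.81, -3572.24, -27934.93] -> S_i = -7.47*7.82^i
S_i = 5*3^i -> [5, 15, 45, 135, 405]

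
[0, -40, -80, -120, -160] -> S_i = 0 + -40*i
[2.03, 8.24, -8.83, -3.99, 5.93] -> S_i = Random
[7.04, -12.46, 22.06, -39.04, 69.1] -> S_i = 7.04*(-1.77)^i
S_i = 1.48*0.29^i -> [1.48, 0.43, 0.12, 0.04, 0.01]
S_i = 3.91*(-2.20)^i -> [3.91, -8.6, 18.92, -41.63, 91.59]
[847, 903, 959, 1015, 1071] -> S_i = 847 + 56*i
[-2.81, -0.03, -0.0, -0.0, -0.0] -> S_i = -2.81*0.01^i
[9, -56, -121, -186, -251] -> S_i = 9 + -65*i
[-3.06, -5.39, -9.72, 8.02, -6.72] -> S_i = Random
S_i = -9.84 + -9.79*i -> [-9.84, -19.63, -29.42, -39.21, -49.0]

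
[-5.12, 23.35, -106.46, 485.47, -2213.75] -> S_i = -5.12*(-4.56)^i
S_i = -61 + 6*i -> [-61, -55, -49, -43, -37]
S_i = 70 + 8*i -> [70, 78, 86, 94, 102]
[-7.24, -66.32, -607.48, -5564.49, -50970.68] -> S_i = -7.24*9.16^i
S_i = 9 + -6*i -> [9, 3, -3, -9, -15]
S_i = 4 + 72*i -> [4, 76, 148, 220, 292]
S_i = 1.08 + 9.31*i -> [1.08, 10.39, 19.7, 29.01, 38.32]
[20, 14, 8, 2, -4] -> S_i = 20 + -6*i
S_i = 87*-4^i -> [87, -348, 1392, -5568, 22272]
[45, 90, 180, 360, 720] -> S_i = 45*2^i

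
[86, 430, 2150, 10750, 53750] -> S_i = 86*5^i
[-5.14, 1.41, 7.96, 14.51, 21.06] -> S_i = -5.14 + 6.55*i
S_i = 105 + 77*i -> [105, 182, 259, 336, 413]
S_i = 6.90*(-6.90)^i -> [6.9, -47.61, 328.51, -2266.71, 15640.31]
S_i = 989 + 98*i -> [989, 1087, 1185, 1283, 1381]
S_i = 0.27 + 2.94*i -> [0.27, 3.21, 6.15, 9.09, 12.03]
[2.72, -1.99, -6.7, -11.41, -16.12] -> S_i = 2.72 + -4.71*i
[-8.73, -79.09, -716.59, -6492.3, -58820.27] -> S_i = -8.73*9.06^i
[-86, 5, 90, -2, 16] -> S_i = Random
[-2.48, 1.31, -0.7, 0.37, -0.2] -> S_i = -2.48*(-0.53)^i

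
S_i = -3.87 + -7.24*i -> [-3.87, -11.11, -18.35, -25.59, -32.83]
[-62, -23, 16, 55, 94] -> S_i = -62 + 39*i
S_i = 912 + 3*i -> [912, 915, 918, 921, 924]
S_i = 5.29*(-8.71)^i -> [5.29, -46.08, 401.32, -3495.51, 30445.86]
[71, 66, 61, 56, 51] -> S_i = 71 + -5*i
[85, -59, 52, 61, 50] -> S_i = Random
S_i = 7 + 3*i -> [7, 10, 13, 16, 19]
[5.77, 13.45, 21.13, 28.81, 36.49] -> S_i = 5.77 + 7.68*i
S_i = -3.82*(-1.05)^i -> [-3.82, 4.01, -4.21, 4.42, -4.64]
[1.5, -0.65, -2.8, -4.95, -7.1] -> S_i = 1.50 + -2.15*i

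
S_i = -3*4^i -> [-3, -12, -48, -192, -768]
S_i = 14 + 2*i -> [14, 16, 18, 20, 22]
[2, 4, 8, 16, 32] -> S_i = 2*2^i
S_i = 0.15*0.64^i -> [0.15, 0.1, 0.06, 0.04, 0.03]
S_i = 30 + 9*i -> [30, 39, 48, 57, 66]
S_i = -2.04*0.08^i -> [-2.04, -0.16, -0.01, -0.0, -0.0]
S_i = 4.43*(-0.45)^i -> [4.43, -1.99, 0.9, -0.4, 0.18]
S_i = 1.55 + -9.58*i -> [1.55, -8.03, -17.61, -27.19, -36.77]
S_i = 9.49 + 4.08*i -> [9.49, 13.57, 17.65, 21.73, 25.81]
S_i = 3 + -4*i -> [3, -1, -5, -9, -13]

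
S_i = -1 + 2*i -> [-1, 1, 3, 5, 7]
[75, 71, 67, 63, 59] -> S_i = 75 + -4*i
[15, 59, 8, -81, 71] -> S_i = Random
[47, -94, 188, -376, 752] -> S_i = 47*-2^i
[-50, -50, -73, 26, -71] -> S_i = Random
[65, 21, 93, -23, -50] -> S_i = Random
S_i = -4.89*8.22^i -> [-4.89, -40.2, -330.41, -2715.97, -22325.24]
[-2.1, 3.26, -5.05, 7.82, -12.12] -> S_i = -2.10*(-1.55)^i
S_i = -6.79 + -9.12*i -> [-6.79, -15.91, -25.03, -34.15, -43.27]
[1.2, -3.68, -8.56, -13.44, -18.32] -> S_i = 1.20 + -4.88*i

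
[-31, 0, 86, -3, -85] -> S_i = Random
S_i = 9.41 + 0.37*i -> [9.41, 9.78, 10.15, 10.52, 10.89]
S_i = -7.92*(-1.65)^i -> [-7.92, 13.07, -21.56, 35.58, -58.7]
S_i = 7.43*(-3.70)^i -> [7.43, -27.49, 101.72, -376.35, 1392.5]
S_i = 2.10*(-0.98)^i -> [2.1, -2.06, 2.02, -1.98, 1.94]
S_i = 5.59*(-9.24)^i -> [5.59, -51.65, 477.26, -4409.89, 40747.38]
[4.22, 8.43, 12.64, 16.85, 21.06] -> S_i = 4.22 + 4.21*i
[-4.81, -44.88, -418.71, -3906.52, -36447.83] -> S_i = -4.81*9.33^i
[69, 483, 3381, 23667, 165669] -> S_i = 69*7^i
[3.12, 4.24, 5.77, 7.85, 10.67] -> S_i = 3.12*1.36^i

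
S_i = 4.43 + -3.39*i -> [4.43, 1.04, -2.35, -5.74, -9.13]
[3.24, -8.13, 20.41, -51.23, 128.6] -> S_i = 3.24*(-2.51)^i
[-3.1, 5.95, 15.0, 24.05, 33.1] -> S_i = -3.10 + 9.05*i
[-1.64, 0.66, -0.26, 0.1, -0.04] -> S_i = -1.64*(-0.40)^i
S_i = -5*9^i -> [-5, -45, -405, -3645, -32805]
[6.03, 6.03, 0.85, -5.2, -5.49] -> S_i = Random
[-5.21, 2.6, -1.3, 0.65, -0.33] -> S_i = -5.21*(-0.50)^i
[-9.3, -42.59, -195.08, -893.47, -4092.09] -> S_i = -9.30*4.58^i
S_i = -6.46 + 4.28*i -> [-6.46, -2.18, 2.1, 6.38, 10.66]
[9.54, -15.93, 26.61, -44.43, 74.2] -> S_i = 9.54*(-1.67)^i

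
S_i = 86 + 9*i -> [86, 95, 104, 113, 122]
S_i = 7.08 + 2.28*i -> [7.08, 9.36, 11.64, 13.92, 16.2]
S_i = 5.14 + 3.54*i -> [5.14, 8.68, 12.22, 15.76, 19.3]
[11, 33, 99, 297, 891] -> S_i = 11*3^i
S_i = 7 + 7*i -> [7, 14, 21, 28, 35]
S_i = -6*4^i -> [-6, -24, -96, -384, -1536]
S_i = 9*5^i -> [9, 45, 225, 1125, 5625]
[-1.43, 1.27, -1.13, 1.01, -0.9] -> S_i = -1.43*(-0.89)^i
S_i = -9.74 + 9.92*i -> [-9.74, 0.18, 10.1, 20.02, 29.94]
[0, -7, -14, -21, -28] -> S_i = 0 + -7*i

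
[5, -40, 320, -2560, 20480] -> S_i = 5*-8^i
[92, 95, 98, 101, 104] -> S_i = 92 + 3*i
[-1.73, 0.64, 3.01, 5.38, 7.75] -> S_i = -1.73 + 2.37*i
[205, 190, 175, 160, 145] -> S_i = 205 + -15*i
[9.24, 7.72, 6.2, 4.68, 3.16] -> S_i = 9.24 + -1.52*i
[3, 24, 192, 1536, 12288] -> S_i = 3*8^i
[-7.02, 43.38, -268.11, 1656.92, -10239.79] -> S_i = -7.02*(-6.18)^i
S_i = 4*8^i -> [4, 32, 256, 2048, 16384]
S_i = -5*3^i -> [-5, -15, -45, -135, -405]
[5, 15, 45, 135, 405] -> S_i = 5*3^i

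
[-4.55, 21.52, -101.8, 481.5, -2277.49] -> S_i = -4.55*(-4.73)^i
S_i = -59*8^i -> [-59, -472, -3776, -30208, -241664]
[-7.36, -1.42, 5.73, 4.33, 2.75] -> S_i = Random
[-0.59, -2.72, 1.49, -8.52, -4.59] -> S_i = Random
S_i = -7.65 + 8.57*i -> [-7.65, 0.92, 9.49, 18.06, 26.63]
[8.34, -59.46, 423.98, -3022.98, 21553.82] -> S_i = 8.34*(-7.13)^i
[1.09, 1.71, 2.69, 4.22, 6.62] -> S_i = 1.09*1.57^i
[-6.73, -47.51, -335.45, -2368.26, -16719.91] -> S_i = -6.73*7.06^i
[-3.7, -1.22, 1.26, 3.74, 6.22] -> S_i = -3.70 + 2.48*i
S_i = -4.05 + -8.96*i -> [-4.05, -13.01, -21.97, -30.93, -39.89]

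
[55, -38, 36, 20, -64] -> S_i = Random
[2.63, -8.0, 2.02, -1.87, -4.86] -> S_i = Random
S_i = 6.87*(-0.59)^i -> [6.87, -4.05, 2.39, -1.41, 0.83]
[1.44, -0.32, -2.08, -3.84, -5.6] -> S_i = 1.44 + -1.76*i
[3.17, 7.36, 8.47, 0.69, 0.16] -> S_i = Random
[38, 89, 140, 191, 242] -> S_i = 38 + 51*i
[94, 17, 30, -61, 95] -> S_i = Random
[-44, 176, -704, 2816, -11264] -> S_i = -44*-4^i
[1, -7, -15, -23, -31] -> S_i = 1 + -8*i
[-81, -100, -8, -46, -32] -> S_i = Random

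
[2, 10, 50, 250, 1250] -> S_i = 2*5^i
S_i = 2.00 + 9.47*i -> [2.0, 11.47, 20.94, 30.41, 39.88]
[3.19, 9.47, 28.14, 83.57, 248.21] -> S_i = 3.19*2.97^i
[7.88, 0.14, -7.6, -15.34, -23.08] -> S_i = 7.88 + -7.74*i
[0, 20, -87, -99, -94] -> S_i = Random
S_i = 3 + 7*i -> [3, 10, 17, 24, 31]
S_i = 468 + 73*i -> [468, 541, 614, 687, 760]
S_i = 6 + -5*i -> [6, 1, -4, -9, -14]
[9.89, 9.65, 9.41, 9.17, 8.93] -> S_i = 9.89 + -0.24*i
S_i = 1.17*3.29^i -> [1.17, 3.85, 12.66, 41.67, 137.08]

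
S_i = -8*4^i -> [-8, -32, -128, -512, -2048]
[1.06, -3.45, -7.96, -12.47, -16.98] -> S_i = 1.06 + -4.51*i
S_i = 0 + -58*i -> [0, -58, -116, -174, -232]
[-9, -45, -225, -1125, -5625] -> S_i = -9*5^i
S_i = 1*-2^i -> [1, -2, 4, -8, 16]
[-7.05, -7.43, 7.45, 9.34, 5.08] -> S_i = Random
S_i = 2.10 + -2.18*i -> [2.1, -0.08, -2.26, -4.44, -6.62]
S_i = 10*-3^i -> [10, -30, 90, -270, 810]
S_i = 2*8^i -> [2, 16, 128, 1024, 8192]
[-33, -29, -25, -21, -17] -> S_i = -33 + 4*i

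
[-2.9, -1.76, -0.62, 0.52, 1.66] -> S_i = -2.90 + 1.14*i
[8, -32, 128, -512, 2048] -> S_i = 8*-4^i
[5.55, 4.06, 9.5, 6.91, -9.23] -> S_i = Random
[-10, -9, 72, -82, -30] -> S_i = Random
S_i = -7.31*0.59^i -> [-7.31, -4.31, -2.54, -1.5, -0.89]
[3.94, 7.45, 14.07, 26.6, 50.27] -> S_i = 3.94*1.89^i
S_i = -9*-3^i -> [-9, 27, -81, 243, -729]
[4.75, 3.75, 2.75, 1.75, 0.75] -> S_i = 4.75 + -1.00*i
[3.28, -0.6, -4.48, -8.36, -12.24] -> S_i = 3.28 + -3.88*i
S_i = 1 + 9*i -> [1, 10, 19, 28, 37]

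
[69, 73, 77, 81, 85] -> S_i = 69 + 4*i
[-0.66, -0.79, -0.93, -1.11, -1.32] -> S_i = -0.66*1.19^i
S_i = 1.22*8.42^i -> [1.22, 10.27, 86.49, 728.28, 6132.09]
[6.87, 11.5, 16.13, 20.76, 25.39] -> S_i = 6.87 + 4.63*i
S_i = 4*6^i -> [4, 24, 144, 864, 5184]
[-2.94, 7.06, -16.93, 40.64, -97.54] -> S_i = -2.94*(-2.40)^i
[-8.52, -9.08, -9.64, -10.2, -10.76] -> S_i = -8.52 + -0.56*i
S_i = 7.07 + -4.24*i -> [7.07, 2.83, -1.41, -5.65, -9.89]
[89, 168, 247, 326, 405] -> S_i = 89 + 79*i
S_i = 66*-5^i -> [66, -330, 1650, -8250, 41250]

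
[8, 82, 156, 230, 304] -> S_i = 8 + 74*i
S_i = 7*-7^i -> [7, -49, 343, -2401, 16807]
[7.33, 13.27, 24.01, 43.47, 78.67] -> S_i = 7.33*1.81^i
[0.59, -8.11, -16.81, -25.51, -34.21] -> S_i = 0.59 + -8.70*i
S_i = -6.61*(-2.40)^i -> [-6.61, 15.86, -38.07, 91.38, -219.3]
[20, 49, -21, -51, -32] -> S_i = Random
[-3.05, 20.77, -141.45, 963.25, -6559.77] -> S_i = -3.05*(-6.81)^i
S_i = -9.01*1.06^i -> [-9.01, -9.55, -10.12, -10.73, -11.37]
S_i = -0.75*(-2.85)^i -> [-0.75, 2.14, -6.09, 17.36, -49.48]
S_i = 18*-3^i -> [18, -54, 162, -486, 1458]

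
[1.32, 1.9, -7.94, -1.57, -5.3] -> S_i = Random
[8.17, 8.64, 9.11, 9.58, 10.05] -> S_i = 8.17 + 0.47*i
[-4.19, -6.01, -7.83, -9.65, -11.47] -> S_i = -4.19 + -1.82*i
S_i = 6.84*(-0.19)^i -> [6.84, -1.3, 0.25, -0.05, 0.01]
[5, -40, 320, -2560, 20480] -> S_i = 5*-8^i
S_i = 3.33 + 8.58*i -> [3.33, 11.91, 20.49, 29.07, 37.65]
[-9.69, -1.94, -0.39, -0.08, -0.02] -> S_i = -9.69*0.20^i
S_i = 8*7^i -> [8, 56, 392, 2744, 19208]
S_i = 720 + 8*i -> [720, 728, 736, 744, 752]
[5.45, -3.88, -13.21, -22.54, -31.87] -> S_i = 5.45 + -9.33*i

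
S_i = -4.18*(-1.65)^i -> [-4.18, 6.9, -11.38, 18.78, -30.98]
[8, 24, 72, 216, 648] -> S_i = 8*3^i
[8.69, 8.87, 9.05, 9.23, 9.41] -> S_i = 8.69 + 0.18*i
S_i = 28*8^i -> [28, 224, 1792, 14336, 114688]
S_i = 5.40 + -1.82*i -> [5.4, 3.58, 1.76, -0.06, -1.88]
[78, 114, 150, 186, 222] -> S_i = 78 + 36*i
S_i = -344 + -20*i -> [-344, -364, -384, -404, -424]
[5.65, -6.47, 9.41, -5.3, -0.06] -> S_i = Random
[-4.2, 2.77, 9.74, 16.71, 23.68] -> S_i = -4.20 + 6.97*i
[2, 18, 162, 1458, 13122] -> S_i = 2*9^i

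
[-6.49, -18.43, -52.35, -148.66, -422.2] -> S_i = -6.49*2.84^i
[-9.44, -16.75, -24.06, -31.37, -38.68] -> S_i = -9.44 + -7.31*i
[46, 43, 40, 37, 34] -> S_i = 46 + -3*i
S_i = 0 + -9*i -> [0, -9, -18, -27, -36]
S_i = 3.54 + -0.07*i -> [3.54, 3.47, 3.4, 3.33, 3.26]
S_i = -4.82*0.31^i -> [-4.82, -1.49, -0.46, -0.14, -0.04]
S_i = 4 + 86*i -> [4, 90, 176, 262, 348]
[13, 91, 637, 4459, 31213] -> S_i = 13*7^i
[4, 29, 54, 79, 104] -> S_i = 4 + 25*i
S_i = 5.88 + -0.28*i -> [5.88, 5.6, 5.32, 5.04, 4.76]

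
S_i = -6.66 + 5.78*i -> [-6.66, -0.88, 4.9, 10.68, 16.46]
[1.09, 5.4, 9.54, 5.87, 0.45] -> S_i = Random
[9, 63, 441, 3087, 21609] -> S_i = 9*7^i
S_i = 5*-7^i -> [5, -35, 245, -1715, 12005]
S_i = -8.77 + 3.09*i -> [-8.77, -5.68, -2.59, 0.5, 3.59]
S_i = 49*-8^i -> [49, -392, 3136, -25088, 200704]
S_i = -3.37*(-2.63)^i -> [-3.37, 8.86, -23.31, 61.31, -161.23]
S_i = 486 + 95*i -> [486, 581, 676, 771, 866]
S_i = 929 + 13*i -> [929, 942, 955, 968, 981]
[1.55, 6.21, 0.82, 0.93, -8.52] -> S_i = Random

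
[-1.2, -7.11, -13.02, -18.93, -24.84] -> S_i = -1.20 + -5.91*i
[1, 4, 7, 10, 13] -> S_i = 1 + 3*i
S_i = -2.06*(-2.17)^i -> [-2.06, 4.47, -9.7, 21.05, -45.68]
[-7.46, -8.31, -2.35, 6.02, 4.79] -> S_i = Random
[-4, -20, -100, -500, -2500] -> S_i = -4*5^i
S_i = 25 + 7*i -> [25, 32, 39, 46, 53]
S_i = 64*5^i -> [64, 320, 1600, 8000, 40000]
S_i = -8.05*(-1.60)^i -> [-8.05, 12.88, -20.61, 32.97, -52.76]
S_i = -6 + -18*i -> [-6, -24, -42, -60, -78]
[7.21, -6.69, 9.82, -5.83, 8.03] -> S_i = Random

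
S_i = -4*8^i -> [-4, -32, -256, -2048, -16384]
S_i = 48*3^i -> [48, 144, 432, 1296, 3888]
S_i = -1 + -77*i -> [-1, -78, -155, -232, -309]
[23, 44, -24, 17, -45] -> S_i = Random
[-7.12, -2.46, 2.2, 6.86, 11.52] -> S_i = -7.12 + 4.66*i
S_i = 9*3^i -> [9, 27, 81, 243, 729]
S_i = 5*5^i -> [5, 25, 125, 625, 3125]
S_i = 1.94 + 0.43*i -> [1.94, 2.37, 2.8, 3.23, 3.66]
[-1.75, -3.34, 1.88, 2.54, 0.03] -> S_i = Random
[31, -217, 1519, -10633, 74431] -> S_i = 31*-7^i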